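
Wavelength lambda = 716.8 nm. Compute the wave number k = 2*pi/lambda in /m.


k = 2 * pi / lambda
= 6.2832 / (716.8e-9)
= 6.2832 / 7.1680e-07
= 8.7656e+06 /m

8.7656e+06


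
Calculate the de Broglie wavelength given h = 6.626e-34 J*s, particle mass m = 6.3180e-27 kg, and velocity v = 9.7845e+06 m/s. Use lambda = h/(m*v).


lambda = h / (m * v)
= 6.626e-34 / (6.3180e-27 * 9.7845e+06)
= 6.626e-34 / 6.1818e-20
= 1.0718e-14 m

1.0718e-14


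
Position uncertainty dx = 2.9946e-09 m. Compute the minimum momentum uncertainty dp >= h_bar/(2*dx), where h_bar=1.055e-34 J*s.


dp = h_bar / (2 * dx)
= 1.055e-34 / (2 * 2.9946e-09)
= 1.055e-34 / 5.9892e-09
= 1.7615e-26 kg*m/s

1.7615e-26


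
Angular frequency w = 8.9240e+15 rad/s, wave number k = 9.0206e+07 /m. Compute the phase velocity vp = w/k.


vp = w / k
= 8.9240e+15 / 9.0206e+07
= 9.8929e+07 m/s

9.8929e+07


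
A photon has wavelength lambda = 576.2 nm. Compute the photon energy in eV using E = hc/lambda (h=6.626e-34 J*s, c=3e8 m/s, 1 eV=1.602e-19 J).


E = hc / lambda
= (6.626e-34)(3e8) / (576.2e-9)
= 1.9878e-25 / 5.7620e-07
= 3.4498e-19 J
Converting to eV: 3.4498e-19 / 1.602e-19
= 2.1535 eV

2.1535


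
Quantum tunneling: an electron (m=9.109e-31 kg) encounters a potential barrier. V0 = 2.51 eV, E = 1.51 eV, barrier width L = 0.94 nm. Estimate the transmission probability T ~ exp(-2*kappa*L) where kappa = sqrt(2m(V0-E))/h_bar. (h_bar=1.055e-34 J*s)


V0 - E = 1.0 eV = 1.6020e-19 J
kappa = sqrt(2 * m * (V0-E)) / h_bar
= sqrt(2 * 9.109e-31 * 1.6020e-19) / 1.055e-34
= 5.1207e+09 /m
2*kappa*L = 2 * 5.1207e+09 * 0.94e-9
= 9.6269
T = exp(-9.6269) = 6.593034e-05

6.593034e-05


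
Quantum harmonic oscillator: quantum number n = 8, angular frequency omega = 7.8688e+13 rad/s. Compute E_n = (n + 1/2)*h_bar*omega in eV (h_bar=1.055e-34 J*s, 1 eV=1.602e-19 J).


E = (n + 1/2) * h_bar * omega
= (8 + 0.5) * 1.055e-34 * 7.8688e+13
= 8.5 * 8.3016e-21
= 7.0563e-20 J
= 0.4405 eV

0.4405


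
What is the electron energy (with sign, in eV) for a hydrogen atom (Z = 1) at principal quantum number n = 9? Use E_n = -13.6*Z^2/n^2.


E_n = -13.6 * Z^2 / n^2
= -13.6 * 1^2 / 9^2
= -13.6 * 1 / 81
= -0.1679 eV

-0.1679


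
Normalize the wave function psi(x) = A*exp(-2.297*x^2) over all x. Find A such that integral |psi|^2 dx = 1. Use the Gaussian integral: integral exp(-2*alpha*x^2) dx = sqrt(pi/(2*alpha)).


integral |psi|^2 dx = A^2 * sqrt(pi/(2*alpha)) = 1
A^2 = sqrt(2*alpha/pi)
= sqrt(2 * 2.297 / pi)
= 1.209262
A = sqrt(1.209262)
= 1.0997

1.0997


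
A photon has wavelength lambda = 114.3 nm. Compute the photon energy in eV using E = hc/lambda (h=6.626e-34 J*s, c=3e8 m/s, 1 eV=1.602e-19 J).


E = hc / lambda
= (6.626e-34)(3e8) / (114.3e-9)
= 1.9878e-25 / 1.1430e-07
= 1.7391e-18 J
Converting to eV: 1.7391e-18 / 1.602e-19
= 10.8559 eV

10.8559


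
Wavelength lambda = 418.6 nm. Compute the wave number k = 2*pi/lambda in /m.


k = 2 * pi / lambda
= 6.2832 / (418.6e-9)
= 6.2832 / 4.1860e-07
= 1.5010e+07 /m

1.5010e+07


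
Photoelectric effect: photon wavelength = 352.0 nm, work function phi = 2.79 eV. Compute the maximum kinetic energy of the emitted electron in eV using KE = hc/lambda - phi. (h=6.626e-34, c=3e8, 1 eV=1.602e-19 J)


E_photon = hc / lambda
= (6.626e-34)(3e8) / (352.0e-9)
= 5.6472e-19 J
= 3.5251 eV
KE = E_photon - phi
= 3.5251 - 2.79
= 0.7351 eV

0.7351


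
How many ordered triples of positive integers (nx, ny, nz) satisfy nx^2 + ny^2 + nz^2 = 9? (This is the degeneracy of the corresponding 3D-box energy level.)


Enumerate all (nx, ny, nz) with nx^2 + ny^2 + nz^2 = 9:
(1,2,2)
(2,1,2)
(2,2,1)
Total degeneracy = 3

3


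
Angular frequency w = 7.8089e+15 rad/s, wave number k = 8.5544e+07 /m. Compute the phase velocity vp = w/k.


vp = w / k
= 7.8089e+15 / 8.5544e+07
= 9.1285e+07 m/s

9.1285e+07


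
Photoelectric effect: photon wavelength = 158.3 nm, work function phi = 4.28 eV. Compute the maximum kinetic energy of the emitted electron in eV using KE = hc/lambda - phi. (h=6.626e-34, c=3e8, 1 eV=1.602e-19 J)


E_photon = hc / lambda
= (6.626e-34)(3e8) / (158.3e-9)
= 1.2557e-18 J
= 7.8384 eV
KE = E_photon - phi
= 7.8384 - 4.28
= 3.5584 eV

3.5584


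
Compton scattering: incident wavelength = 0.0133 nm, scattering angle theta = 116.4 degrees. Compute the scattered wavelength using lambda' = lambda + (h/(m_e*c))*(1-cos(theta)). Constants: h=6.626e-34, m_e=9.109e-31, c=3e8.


Compton wavelength: h/(m_e*c) = 2.4247e-12 m
d_lambda = 2.4247e-12 * (1 - cos(116.4 deg))
= 2.4247e-12 * 1.444635
= 3.5028e-12 m = 0.003503 nm
lambda' = 0.0133 + 0.003503
= 0.016803 nm

0.016803


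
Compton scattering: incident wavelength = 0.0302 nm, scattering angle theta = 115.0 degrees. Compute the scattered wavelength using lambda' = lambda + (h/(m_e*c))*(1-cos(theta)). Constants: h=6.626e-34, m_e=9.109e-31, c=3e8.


Compton wavelength: h/(m_e*c) = 2.4247e-12 m
d_lambda = 2.4247e-12 * (1 - cos(115.0 deg))
= 2.4247e-12 * 1.422618
= 3.4494e-12 m = 0.003449 nm
lambda' = 0.0302 + 0.003449
= 0.033649 nm

0.033649


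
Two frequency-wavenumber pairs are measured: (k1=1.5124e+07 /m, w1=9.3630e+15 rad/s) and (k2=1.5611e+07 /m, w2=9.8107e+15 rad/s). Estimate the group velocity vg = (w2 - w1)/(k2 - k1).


vg = (w2 - w1) / (k2 - k1)
= (9.8107e+15 - 9.3630e+15) / (1.5611e+07 - 1.5124e+07)
= 4.4770e+14 / 4.8700e+05
= 9.1930e+08 m/s

9.1930e+08


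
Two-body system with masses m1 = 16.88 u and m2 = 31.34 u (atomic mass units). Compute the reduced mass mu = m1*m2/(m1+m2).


mu = m1 * m2 / (m1 + m2)
= 16.88 * 31.34 / (16.88 + 31.34)
= 529.0192 / 48.22
= 10.9709 u

10.9709


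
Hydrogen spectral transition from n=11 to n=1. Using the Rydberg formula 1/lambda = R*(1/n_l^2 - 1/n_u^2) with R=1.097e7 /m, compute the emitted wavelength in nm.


1/lambda = R * (1/n_l^2 - 1/n_u^2)
= 1.097e7 * (1/1^2 - 1/11^2)
= 1.097e7 * (1.0 - 0.008264)
= 1.097e7 * 0.991736
= 1.0879e+07 /m
lambda = 1 / 1.0879e+07 = 91.9174 nm

91.9174


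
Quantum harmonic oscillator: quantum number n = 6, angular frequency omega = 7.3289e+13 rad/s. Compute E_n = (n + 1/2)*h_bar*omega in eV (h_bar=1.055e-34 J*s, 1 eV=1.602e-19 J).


E = (n + 1/2) * h_bar * omega
= (6 + 0.5) * 1.055e-34 * 7.3289e+13
= 6.5 * 7.7320e-21
= 5.0258e-20 J
= 0.3137 eV

0.3137


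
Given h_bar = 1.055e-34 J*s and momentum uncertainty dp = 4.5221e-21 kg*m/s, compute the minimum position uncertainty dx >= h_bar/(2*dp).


dx = h_bar / (2 * dp)
= 1.055e-34 / (2 * 4.5221e-21)
= 1.055e-34 / 9.0442e-21
= 1.1665e-14 m

1.1665e-14


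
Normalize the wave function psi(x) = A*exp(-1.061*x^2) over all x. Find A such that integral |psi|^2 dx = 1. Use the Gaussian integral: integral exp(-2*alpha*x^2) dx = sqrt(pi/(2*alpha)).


integral |psi|^2 dx = A^2 * sqrt(pi/(2*alpha)) = 1
A^2 = sqrt(2*alpha/pi)
= sqrt(2 * 1.061 / pi)
= 0.82186
A = sqrt(0.82186)
= 0.9066

0.9066


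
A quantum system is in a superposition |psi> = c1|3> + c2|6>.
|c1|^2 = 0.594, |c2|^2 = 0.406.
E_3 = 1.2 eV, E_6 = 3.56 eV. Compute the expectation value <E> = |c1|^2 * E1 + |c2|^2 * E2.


<E> = |c1|^2 * E1 + |c2|^2 * E2
= 0.594 * 1.2 + 0.406 * 3.56
= 0.7128 + 1.4454
= 2.1582 eV

2.1582


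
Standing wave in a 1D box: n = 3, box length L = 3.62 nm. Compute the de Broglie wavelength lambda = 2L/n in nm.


lambda = 2L / n
= 2 * 3.62 / 3
= 7.24 / 3
= 2.4133 nm

2.4133


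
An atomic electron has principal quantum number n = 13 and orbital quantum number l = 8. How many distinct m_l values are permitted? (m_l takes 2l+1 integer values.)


m_l ranges from -l to +l in integer steps
So m_l goes from -8 to +8
Count = 2l + 1 = 2*8 + 1
= 17

17


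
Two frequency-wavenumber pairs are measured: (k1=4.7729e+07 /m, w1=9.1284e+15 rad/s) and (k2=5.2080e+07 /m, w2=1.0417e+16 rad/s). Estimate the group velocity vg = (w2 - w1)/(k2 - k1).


vg = (w2 - w1) / (k2 - k1)
= (1.0417e+16 - 9.1284e+15) / (5.2080e+07 - 4.7729e+07)
= 1.2886e+15 / 4.3510e+06
= 2.9616e+08 m/s

2.9616e+08


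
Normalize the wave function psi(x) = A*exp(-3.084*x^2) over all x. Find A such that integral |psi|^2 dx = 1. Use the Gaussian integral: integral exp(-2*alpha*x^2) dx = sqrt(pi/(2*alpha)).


integral |psi|^2 dx = A^2 * sqrt(pi/(2*alpha)) = 1
A^2 = sqrt(2*alpha/pi)
= sqrt(2 * 3.084 / pi)
= 1.401191
A = sqrt(1.401191)
= 1.1837

1.1837


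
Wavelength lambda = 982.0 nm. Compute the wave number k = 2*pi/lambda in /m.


k = 2 * pi / lambda
= 6.2832 / (982.0e-9)
= 6.2832 / 9.8200e-07
= 6.3984e+06 /m

6.3984e+06


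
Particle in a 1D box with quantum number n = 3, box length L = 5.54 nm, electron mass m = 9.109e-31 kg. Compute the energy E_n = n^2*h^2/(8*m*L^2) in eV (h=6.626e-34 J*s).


E = n^2 * h^2 / (8 * m * L^2)
= 3^2 * (6.626e-34)^2 / (8 * 9.109e-31 * (5.54e-9)^2)
= 9 * 4.3904e-67 / (8 * 9.109e-31 * 3.0692e-17)
= 1.7667e-20 J
= 0.1103 eV

0.1103


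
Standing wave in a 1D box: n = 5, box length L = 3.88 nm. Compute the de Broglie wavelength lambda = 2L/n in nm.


lambda = 2L / n
= 2 * 3.88 / 5
= 7.76 / 5
= 1.552 nm

1.552


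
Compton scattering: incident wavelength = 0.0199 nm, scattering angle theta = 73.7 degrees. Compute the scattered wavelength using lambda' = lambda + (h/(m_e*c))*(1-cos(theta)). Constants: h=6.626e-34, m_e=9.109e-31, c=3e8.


Compton wavelength: h/(m_e*c) = 2.4247e-12 m
d_lambda = 2.4247e-12 * (1 - cos(73.7 deg))
= 2.4247e-12 * 0.719333
= 1.7442e-12 m = 0.001744 nm
lambda' = 0.0199 + 0.001744
= 0.021644 nm

0.021644


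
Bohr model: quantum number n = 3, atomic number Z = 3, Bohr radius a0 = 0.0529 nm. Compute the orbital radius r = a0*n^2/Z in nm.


r = a0 * n^2 / Z
= 0.0529 * 3^2 / 3
= 0.0529 * 9 / 3
= 0.1587 nm

0.1587


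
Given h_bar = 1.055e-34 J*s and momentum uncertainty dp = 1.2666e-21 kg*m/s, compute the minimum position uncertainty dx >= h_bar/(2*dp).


dx = h_bar / (2 * dp)
= 1.055e-34 / (2 * 1.2666e-21)
= 1.055e-34 / 2.5332e-21
= 4.1647e-14 m

4.1647e-14


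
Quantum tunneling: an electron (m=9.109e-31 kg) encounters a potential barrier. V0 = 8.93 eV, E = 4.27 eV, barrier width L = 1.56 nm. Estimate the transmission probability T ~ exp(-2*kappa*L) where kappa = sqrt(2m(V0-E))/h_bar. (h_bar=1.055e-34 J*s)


V0 - E = 4.66 eV = 7.4653e-19 J
kappa = sqrt(2 * m * (V0-E)) / h_bar
= sqrt(2 * 9.109e-31 * 7.4653e-19) / 1.055e-34
= 1.1054e+10 /m
2*kappa*L = 2 * 1.1054e+10 * 1.56e-9
= 34.4887
T = exp(-34.4887) = 1.051362e-15

1.051362e-15


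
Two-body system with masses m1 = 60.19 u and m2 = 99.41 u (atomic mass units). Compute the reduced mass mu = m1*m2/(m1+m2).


mu = m1 * m2 / (m1 + m2)
= 60.19 * 99.41 / (60.19 + 99.41)
= 5983.4879 / 159.6
= 37.4905 u

37.4905


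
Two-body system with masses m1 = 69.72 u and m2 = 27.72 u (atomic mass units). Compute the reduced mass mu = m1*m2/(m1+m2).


mu = m1 * m2 / (m1 + m2)
= 69.72 * 27.72 / (69.72 + 27.72)
= 1932.6384 / 97.44
= 19.8341 u

19.8341


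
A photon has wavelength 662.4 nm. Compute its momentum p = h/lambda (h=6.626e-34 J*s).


p = h / lambda
= 6.626e-34 / (662.4e-9)
= 6.626e-34 / 6.6240e-07
= 1.0003e-27 kg*m/s

1.0003e-27


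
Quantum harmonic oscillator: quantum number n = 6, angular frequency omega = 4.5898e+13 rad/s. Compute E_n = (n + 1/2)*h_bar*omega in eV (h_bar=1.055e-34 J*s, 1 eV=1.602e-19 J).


E = (n + 1/2) * h_bar * omega
= (6 + 0.5) * 1.055e-34 * 4.5898e+13
= 6.5 * 4.8422e-21
= 3.1475e-20 J
= 0.1965 eV

0.1965


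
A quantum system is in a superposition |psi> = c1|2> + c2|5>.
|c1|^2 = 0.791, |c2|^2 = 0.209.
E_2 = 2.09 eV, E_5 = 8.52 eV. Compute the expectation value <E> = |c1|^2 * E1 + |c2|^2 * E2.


<E> = |c1|^2 * E1 + |c2|^2 * E2
= 0.791 * 2.09 + 0.209 * 8.52
= 1.6532 + 1.7807
= 3.4339 eV

3.4339


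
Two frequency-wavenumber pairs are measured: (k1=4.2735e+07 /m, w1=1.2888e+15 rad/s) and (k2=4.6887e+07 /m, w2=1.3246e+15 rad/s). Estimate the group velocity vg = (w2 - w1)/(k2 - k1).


vg = (w2 - w1) / (k2 - k1)
= (1.3246e+15 - 1.2888e+15) / (4.6887e+07 - 4.2735e+07)
= 3.5800e+13 / 4.1520e+06
= 8.6224e+06 m/s

8.6224e+06


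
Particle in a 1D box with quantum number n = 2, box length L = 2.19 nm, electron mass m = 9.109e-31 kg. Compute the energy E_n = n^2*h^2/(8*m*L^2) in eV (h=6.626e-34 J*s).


E = n^2 * h^2 / (8 * m * L^2)
= 2^2 * (6.626e-34)^2 / (8 * 9.109e-31 * (2.19e-9)^2)
= 4 * 4.3904e-67 / (8 * 9.109e-31 * 4.7961e-18)
= 5.0247e-20 J
= 0.3137 eV

0.3137


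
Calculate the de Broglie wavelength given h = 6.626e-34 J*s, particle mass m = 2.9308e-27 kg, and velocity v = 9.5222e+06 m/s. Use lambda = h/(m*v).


lambda = h / (m * v)
= 6.626e-34 / (2.9308e-27 * 9.5222e+06)
= 6.626e-34 / 2.7908e-20
= 2.3743e-14 m

2.3743e-14


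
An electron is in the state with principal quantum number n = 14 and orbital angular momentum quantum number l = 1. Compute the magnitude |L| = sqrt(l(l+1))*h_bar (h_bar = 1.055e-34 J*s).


L = sqrt(l*(l+1)) * h_bar
= sqrt(1 * 2) * 1.055e-34
= sqrt(2) * 1.055e-34
= 1.4142 * 1.055e-34
= 1.4920e-34 J*s

1.4920e-34


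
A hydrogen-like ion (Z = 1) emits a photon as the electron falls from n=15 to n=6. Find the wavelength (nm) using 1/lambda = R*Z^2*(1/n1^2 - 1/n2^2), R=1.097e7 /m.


1/lambda = R * Z^2 * (1/n1^2 - 1/n2^2)
= 1.097e7 * 1^2 * (1/6^2 - 1/15^2)
= 1.097e7 * 1 * (0.027778 - 0.004444)
= 2.5597e+05 /m
lambda = 1 / 2.5597e+05
= 3906.7587 nm

3906.7587


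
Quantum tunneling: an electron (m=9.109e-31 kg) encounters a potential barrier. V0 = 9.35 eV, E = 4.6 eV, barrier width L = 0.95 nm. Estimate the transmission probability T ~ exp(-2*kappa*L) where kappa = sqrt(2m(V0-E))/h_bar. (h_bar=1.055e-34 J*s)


V0 - E = 4.75 eV = 7.6095e-19 J
kappa = sqrt(2 * m * (V0-E)) / h_bar
= sqrt(2 * 9.109e-31 * 7.6095e-19) / 1.055e-34
= 1.1160e+10 /m
2*kappa*L = 2 * 1.1160e+10 * 0.95e-9
= 21.2046
T = exp(-21.2046) = 6.179745e-10

6.179745e-10


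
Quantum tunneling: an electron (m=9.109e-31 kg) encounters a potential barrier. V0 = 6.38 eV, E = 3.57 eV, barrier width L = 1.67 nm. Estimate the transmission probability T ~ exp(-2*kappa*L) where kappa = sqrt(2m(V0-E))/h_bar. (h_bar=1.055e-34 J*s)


V0 - E = 2.81 eV = 4.5016e-19 J
kappa = sqrt(2 * m * (V0-E)) / h_bar
= sqrt(2 * 9.109e-31 * 4.5016e-19) / 1.055e-34
= 8.5839e+09 /m
2*kappa*L = 2 * 8.5839e+09 * 1.67e-9
= 28.6701
T = exp(-28.6701) = 3.537906e-13

3.537906e-13


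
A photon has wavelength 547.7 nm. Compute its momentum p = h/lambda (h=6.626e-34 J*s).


p = h / lambda
= 6.626e-34 / (547.7e-9)
= 6.626e-34 / 5.4770e-07
= 1.2098e-27 kg*m/s

1.2098e-27


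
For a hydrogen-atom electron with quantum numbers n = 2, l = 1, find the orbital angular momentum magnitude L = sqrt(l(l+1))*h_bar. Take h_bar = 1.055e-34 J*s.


L = sqrt(l*(l+1)) * h_bar
= sqrt(1 * 2) * 1.055e-34
= sqrt(2) * 1.055e-34
= 1.4142 * 1.055e-34
= 1.4920e-34 J*s

1.4920e-34


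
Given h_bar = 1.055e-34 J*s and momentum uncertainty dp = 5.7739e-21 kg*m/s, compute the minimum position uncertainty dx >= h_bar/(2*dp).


dx = h_bar / (2 * dp)
= 1.055e-34 / (2 * 5.7739e-21)
= 1.055e-34 / 1.1548e-20
= 9.1359e-15 m

9.1359e-15


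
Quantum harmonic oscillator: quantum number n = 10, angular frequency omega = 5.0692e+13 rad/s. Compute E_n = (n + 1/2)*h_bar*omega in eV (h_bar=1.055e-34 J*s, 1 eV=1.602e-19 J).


E = (n + 1/2) * h_bar * omega
= (10 + 0.5) * 1.055e-34 * 5.0692e+13
= 10.5 * 5.3480e-21
= 5.6154e-20 J
= 0.3505 eV

0.3505


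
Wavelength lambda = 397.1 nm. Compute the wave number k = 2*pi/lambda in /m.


k = 2 * pi / lambda
= 6.2832 / (397.1e-9)
= 6.2832 / 3.9710e-07
= 1.5823e+07 /m

1.5823e+07


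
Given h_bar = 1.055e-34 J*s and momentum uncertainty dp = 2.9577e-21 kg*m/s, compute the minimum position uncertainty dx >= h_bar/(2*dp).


dx = h_bar / (2 * dp)
= 1.055e-34 / (2 * 2.9577e-21)
= 1.055e-34 / 5.9154e-21
= 1.7835e-14 m

1.7835e-14


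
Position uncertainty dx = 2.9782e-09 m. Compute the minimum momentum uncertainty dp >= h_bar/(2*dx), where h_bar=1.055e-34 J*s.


dp = h_bar / (2 * dx)
= 1.055e-34 / (2 * 2.9782e-09)
= 1.055e-34 / 5.9564e-09
= 1.7712e-26 kg*m/s

1.7712e-26


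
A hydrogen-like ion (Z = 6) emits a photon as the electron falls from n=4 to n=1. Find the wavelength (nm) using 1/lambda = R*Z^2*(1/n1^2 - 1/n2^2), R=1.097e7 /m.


1/lambda = R * Z^2 * (1/n1^2 - 1/n2^2)
= 1.097e7 * 6^2 * (1/1^2 - 1/4^2)
= 1.097e7 * 36 * (1.0 - 0.0625)
= 3.7024e+08 /m
lambda = 1 / 3.7024e+08
= 2.701 nm

2.701


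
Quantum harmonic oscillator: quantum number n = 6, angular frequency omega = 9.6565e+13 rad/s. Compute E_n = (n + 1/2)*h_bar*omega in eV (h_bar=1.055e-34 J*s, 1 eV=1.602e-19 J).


E = (n + 1/2) * h_bar * omega
= (6 + 0.5) * 1.055e-34 * 9.6565e+13
= 6.5 * 1.0188e-20
= 6.6219e-20 J
= 0.4134 eV

0.4134


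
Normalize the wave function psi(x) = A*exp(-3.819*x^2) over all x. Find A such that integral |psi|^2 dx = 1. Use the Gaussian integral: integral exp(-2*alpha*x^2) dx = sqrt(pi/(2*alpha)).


integral |psi|^2 dx = A^2 * sqrt(pi/(2*alpha)) = 1
A^2 = sqrt(2*alpha/pi)
= sqrt(2 * 3.819 / pi)
= 1.559247
A = sqrt(1.559247)
= 1.2487

1.2487


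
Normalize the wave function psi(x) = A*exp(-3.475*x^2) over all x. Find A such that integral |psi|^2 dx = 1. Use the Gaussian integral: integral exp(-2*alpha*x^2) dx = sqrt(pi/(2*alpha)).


integral |psi|^2 dx = A^2 * sqrt(pi/(2*alpha)) = 1
A^2 = sqrt(2*alpha/pi)
= sqrt(2 * 3.475 / pi)
= 1.487365
A = sqrt(1.487365)
= 1.2196

1.2196


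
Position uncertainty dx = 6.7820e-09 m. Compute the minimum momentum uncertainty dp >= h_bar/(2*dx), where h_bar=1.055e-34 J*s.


dp = h_bar / (2 * dx)
= 1.055e-34 / (2 * 6.7820e-09)
= 1.055e-34 / 1.3564e-08
= 7.7779e-27 kg*m/s

7.7779e-27


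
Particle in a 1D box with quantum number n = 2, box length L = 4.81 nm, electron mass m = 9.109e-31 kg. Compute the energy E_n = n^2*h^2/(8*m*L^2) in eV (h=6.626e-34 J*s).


E = n^2 * h^2 / (8 * m * L^2)
= 2^2 * (6.626e-34)^2 / (8 * 9.109e-31 * (4.81e-9)^2)
= 4 * 4.3904e-67 / (8 * 9.109e-31 * 2.3136e-17)
= 1.0416e-20 J
= 0.065 eV

0.065


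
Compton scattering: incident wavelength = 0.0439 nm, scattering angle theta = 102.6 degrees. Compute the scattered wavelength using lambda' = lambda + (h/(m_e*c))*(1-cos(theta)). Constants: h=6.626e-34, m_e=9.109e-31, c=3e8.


Compton wavelength: h/(m_e*c) = 2.4247e-12 m
d_lambda = 2.4247e-12 * (1 - cos(102.6 deg))
= 2.4247e-12 * 1.218143
= 2.9536e-12 m = 0.002954 nm
lambda' = 0.0439 + 0.002954
= 0.046854 nm

0.046854


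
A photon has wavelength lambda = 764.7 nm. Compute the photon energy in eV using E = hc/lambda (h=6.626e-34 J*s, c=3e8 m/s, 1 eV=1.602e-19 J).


E = hc / lambda
= (6.626e-34)(3e8) / (764.7e-9)
= 1.9878e-25 / 7.6470e-07
= 2.5995e-19 J
Converting to eV: 2.5995e-19 / 1.602e-19
= 1.6226 eV

1.6226


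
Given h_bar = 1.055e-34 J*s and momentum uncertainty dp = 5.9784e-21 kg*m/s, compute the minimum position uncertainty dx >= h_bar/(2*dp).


dx = h_bar / (2 * dp)
= 1.055e-34 / (2 * 5.9784e-21)
= 1.055e-34 / 1.1957e-20
= 8.8234e-15 m

8.8234e-15


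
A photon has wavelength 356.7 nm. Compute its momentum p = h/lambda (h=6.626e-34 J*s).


p = h / lambda
= 6.626e-34 / (356.7e-9)
= 6.626e-34 / 3.5670e-07
= 1.8576e-27 kg*m/s

1.8576e-27


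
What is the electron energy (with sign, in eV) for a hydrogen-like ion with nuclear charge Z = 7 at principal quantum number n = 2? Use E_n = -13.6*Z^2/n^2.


E_n = -13.6 * Z^2 / n^2
= -13.6 * 7^2 / 2^2
= -13.6 * 49 / 4
= -166.6 eV

-166.6


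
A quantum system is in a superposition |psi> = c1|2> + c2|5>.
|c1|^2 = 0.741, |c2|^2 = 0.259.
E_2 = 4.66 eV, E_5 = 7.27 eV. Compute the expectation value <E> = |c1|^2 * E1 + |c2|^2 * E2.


<E> = |c1|^2 * E1 + |c2|^2 * E2
= 0.741 * 4.66 + 0.259 * 7.27
= 3.4531 + 1.8829
= 5.336 eV

5.336


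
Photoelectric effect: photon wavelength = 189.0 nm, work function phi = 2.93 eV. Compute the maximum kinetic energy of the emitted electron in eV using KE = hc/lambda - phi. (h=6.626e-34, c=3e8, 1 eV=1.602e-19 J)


E_photon = hc / lambda
= (6.626e-34)(3e8) / (189.0e-9)
= 1.0517e-18 J
= 6.5652 eV
KE = E_photon - phi
= 6.5652 - 2.93
= 3.6352 eV

3.6352


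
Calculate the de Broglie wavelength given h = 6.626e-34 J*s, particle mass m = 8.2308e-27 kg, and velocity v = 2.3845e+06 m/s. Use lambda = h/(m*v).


lambda = h / (m * v)
= 6.626e-34 / (8.2308e-27 * 2.3845e+06)
= 6.626e-34 / 1.9626e-20
= 3.3761e-14 m

3.3761e-14


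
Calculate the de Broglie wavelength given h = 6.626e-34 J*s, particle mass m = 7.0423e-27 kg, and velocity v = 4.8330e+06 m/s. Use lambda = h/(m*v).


lambda = h / (m * v)
= 6.626e-34 / (7.0423e-27 * 4.8330e+06)
= 6.626e-34 / 3.4035e-20
= 1.9468e-14 m

1.9468e-14


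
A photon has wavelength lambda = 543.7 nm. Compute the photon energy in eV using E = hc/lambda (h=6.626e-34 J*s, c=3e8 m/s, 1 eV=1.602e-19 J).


E = hc / lambda
= (6.626e-34)(3e8) / (543.7e-9)
= 1.9878e-25 / 5.4370e-07
= 3.6561e-19 J
Converting to eV: 3.6561e-19 / 1.602e-19
= 2.2822 eV

2.2822


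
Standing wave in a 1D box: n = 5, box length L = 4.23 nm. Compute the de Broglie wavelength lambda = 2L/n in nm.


lambda = 2L / n
= 2 * 4.23 / 5
= 8.46 / 5
= 1.692 nm

1.692


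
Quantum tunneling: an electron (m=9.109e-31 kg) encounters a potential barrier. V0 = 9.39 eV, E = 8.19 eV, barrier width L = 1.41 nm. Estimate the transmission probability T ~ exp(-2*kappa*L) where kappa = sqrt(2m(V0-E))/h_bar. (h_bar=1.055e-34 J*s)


V0 - E = 1.2 eV = 1.9224e-19 J
kappa = sqrt(2 * m * (V0-E)) / h_bar
= sqrt(2 * 9.109e-31 * 1.9224e-19) / 1.055e-34
= 5.6094e+09 /m
2*kappa*L = 2 * 5.6094e+09 * 1.41e-9
= 15.8186
T = exp(-15.8186) = 1.349137e-07

1.349137e-07


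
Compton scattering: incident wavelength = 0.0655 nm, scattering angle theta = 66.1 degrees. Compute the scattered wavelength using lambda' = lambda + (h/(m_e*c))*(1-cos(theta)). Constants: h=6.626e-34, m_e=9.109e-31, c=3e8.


Compton wavelength: h/(m_e*c) = 2.4247e-12 m
d_lambda = 2.4247e-12 * (1 - cos(66.1 deg))
= 2.4247e-12 * 0.594858
= 1.4424e-12 m = 0.001442 nm
lambda' = 0.0655 + 0.001442
= 0.066942 nm

0.066942


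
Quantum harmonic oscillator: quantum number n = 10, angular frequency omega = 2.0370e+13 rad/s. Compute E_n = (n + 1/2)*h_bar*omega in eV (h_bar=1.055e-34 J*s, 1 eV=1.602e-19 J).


E = (n + 1/2) * h_bar * omega
= (10 + 0.5) * 1.055e-34 * 2.0370e+13
= 10.5 * 2.1490e-21
= 2.2565e-20 J
= 0.1409 eV

0.1409


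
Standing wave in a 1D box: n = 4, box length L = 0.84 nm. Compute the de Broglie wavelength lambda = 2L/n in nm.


lambda = 2L / n
= 2 * 0.84 / 4
= 1.68 / 4
= 0.42 nm

0.42


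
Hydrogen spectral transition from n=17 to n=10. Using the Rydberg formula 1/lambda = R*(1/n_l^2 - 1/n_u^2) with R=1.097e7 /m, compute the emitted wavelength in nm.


1/lambda = R * (1/n_l^2 - 1/n_u^2)
= 1.097e7 * (1/10^2 - 1/17^2)
= 1.097e7 * (0.01 - 0.00346)
= 1.097e7 * 0.00654
= 7.1742e+04 /m
lambda = 1 / 7.1742e+04 = 13938.9292 nm

13938.9292


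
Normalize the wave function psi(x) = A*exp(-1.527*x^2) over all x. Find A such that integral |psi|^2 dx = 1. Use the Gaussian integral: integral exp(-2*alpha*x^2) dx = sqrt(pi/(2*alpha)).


integral |psi|^2 dx = A^2 * sqrt(pi/(2*alpha)) = 1
A^2 = sqrt(2*alpha/pi)
= sqrt(2 * 1.527 / pi)
= 0.985961
A = sqrt(0.985961)
= 0.993

0.993


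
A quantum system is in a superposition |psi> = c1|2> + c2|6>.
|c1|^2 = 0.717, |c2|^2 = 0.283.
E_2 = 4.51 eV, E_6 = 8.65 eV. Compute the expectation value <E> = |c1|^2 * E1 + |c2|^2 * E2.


<E> = |c1|^2 * E1 + |c2|^2 * E2
= 0.717 * 4.51 + 0.283 * 8.65
= 3.2337 + 2.448
= 5.6816 eV

5.6816


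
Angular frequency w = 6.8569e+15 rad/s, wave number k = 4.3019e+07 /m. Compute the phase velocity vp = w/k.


vp = w / k
= 6.8569e+15 / 4.3019e+07
= 1.5939e+08 m/s

1.5939e+08


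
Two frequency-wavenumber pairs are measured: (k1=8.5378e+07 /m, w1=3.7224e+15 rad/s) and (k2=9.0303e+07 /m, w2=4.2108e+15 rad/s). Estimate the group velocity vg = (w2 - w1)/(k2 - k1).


vg = (w2 - w1) / (k2 - k1)
= (4.2108e+15 - 3.7224e+15) / (9.0303e+07 - 8.5378e+07)
= 4.8840e+14 / 4.9250e+06
= 9.9168e+07 m/s

9.9168e+07


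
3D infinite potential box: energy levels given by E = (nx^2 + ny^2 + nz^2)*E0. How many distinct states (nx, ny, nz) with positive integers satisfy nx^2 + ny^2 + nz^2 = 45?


Enumerate all (nx, ny, nz) with nx^2 + ny^2 + nz^2 = 45:
(2,4,5)
(2,5,4)
(4,2,5)
(4,5,2)
(5,2,4)
(5,4,2)
Total degeneracy = 6

6


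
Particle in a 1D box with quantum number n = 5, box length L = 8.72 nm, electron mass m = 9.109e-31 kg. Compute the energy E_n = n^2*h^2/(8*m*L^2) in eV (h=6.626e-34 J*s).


E = n^2 * h^2 / (8 * m * L^2)
= 5^2 * (6.626e-34)^2 / (8 * 9.109e-31 * (8.72e-9)^2)
= 25 * 4.3904e-67 / (8 * 9.109e-31 * 7.6038e-17)
= 1.9808e-20 J
= 0.1236 eV

0.1236


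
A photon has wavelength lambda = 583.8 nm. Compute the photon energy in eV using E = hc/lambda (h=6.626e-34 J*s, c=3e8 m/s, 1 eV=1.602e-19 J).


E = hc / lambda
= (6.626e-34)(3e8) / (583.8e-9)
= 1.9878e-25 / 5.8380e-07
= 3.4049e-19 J
Converting to eV: 3.4049e-19 / 1.602e-19
= 2.1254 eV

2.1254


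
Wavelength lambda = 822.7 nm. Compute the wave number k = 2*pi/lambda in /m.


k = 2 * pi / lambda
= 6.2832 / (822.7e-9)
= 6.2832 / 8.2270e-07
= 7.6373e+06 /m

7.6373e+06


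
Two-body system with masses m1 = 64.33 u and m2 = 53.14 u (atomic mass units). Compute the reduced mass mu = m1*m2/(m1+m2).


mu = m1 * m2 / (m1 + m2)
= 64.33 * 53.14 / (64.33 + 53.14)
= 3418.4962 / 117.47
= 29.101 u

29.101


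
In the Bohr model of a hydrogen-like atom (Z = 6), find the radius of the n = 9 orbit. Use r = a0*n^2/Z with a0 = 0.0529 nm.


r = a0 * n^2 / Z
= 0.0529 * 9^2 / 6
= 0.0529 * 81 / 6
= 0.7142 nm

0.7142


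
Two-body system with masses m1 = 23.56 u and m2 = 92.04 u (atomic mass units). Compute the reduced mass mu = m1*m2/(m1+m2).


mu = m1 * m2 / (m1 + m2)
= 23.56 * 92.04 / (23.56 + 92.04)
= 2168.4624 / 115.6
= 18.7583 u

18.7583


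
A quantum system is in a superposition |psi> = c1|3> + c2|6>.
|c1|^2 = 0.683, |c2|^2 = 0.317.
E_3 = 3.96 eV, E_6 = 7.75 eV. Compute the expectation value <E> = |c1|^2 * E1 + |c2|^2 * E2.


<E> = |c1|^2 * E1 + |c2|^2 * E2
= 0.683 * 3.96 + 0.317 * 7.75
= 2.7047 + 2.4567
= 5.1614 eV

5.1614


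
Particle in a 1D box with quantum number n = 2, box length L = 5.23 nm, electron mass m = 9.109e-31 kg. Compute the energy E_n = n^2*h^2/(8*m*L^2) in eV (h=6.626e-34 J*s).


E = n^2 * h^2 / (8 * m * L^2)
= 2^2 * (6.626e-34)^2 / (8 * 9.109e-31 * (5.23e-9)^2)
= 4 * 4.3904e-67 / (8 * 9.109e-31 * 2.7353e-17)
= 8.8105e-21 J
= 0.055 eV

0.055


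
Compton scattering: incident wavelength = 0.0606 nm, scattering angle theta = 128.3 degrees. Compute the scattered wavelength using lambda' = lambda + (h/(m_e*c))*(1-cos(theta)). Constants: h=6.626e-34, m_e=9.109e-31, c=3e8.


Compton wavelength: h/(m_e*c) = 2.4247e-12 m
d_lambda = 2.4247e-12 * (1 - cos(128.3 deg))
= 2.4247e-12 * 1.619779
= 3.9275e-12 m = 0.003927 nm
lambda' = 0.0606 + 0.003927
= 0.064527 nm

0.064527


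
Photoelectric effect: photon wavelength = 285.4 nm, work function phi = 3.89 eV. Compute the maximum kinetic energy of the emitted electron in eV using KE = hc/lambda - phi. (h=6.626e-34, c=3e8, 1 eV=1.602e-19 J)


E_photon = hc / lambda
= (6.626e-34)(3e8) / (285.4e-9)
= 6.9650e-19 J
= 4.3477 eV
KE = E_photon - phi
= 4.3477 - 3.89
= 0.4577 eV

0.4577


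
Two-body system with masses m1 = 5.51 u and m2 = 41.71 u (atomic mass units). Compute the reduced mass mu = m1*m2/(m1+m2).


mu = m1 * m2 / (m1 + m2)
= 5.51 * 41.71 / (5.51 + 41.71)
= 229.8221 / 47.22
= 4.867 u

4.867


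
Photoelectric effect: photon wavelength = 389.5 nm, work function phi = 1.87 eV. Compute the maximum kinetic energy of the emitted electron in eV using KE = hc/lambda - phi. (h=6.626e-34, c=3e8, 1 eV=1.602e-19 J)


E_photon = hc / lambda
= (6.626e-34)(3e8) / (389.5e-9)
= 5.1035e-19 J
= 3.1857 eV
KE = E_photon - phi
= 3.1857 - 1.87
= 1.3157 eV

1.3157


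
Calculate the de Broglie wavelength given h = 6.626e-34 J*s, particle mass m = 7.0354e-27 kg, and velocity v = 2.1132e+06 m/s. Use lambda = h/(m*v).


lambda = h / (m * v)
= 6.626e-34 / (7.0354e-27 * 2.1132e+06)
= 6.626e-34 / 1.4867e-20
= 4.4568e-14 m

4.4568e-14


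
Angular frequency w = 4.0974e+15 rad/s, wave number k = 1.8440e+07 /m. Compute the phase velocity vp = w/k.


vp = w / k
= 4.0974e+15 / 1.8440e+07
= 2.2220e+08 m/s

2.2220e+08


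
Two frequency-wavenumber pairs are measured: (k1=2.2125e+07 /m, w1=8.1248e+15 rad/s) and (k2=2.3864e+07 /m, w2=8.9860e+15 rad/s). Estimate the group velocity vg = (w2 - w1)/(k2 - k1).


vg = (w2 - w1) / (k2 - k1)
= (8.9860e+15 - 8.1248e+15) / (2.3864e+07 - 2.2125e+07)
= 8.6120e+14 / 1.7390e+06
= 4.9523e+08 m/s

4.9523e+08


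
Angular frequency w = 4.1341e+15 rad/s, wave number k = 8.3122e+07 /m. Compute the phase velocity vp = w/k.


vp = w / k
= 4.1341e+15 / 8.3122e+07
= 4.9735e+07 m/s

4.9735e+07


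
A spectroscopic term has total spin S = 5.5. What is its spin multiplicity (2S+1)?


Spin multiplicity = 2S + 1
= 2 * 5.5 + 1
= 11.0 + 1
= 12

12


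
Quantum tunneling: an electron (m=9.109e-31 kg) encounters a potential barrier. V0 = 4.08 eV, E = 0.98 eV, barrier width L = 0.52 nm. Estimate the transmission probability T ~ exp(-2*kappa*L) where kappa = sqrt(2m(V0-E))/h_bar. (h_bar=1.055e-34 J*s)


V0 - E = 3.1 eV = 4.9662e-19 J
kappa = sqrt(2 * m * (V0-E)) / h_bar
= sqrt(2 * 9.109e-31 * 4.9662e-19) / 1.055e-34
= 9.0159e+09 /m
2*kappa*L = 2 * 9.0159e+09 * 0.52e-9
= 9.3766
T = exp(-9.3766) = 8.468640e-05

8.468640e-05


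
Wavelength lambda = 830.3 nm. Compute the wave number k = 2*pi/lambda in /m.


k = 2 * pi / lambda
= 6.2832 / (830.3e-9)
= 6.2832 / 8.3030e-07
= 7.5674e+06 /m

7.5674e+06


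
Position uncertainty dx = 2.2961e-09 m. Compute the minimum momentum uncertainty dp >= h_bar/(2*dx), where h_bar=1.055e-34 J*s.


dp = h_bar / (2 * dx)
= 1.055e-34 / (2 * 2.2961e-09)
= 1.055e-34 / 4.5922e-09
= 2.2974e-26 kg*m/s

2.2974e-26


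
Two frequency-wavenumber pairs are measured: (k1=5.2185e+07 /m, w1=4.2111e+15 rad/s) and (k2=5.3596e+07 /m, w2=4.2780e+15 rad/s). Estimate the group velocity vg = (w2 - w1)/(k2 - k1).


vg = (w2 - w1) / (k2 - k1)
= (4.2780e+15 - 4.2111e+15) / (5.3596e+07 - 5.2185e+07)
= 6.6900e+13 / 1.4110e+06
= 4.7413e+07 m/s

4.7413e+07


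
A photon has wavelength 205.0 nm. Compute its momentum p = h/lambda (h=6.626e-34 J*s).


p = h / lambda
= 6.626e-34 / (205.0e-9)
= 6.626e-34 / 2.0500e-07
= 3.2322e-27 kg*m/s

3.2322e-27


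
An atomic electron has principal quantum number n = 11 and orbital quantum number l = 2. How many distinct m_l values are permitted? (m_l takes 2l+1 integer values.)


m_l ranges from -l to +l in integer steps
So m_l goes from -2 to +2
Count = 2l + 1 = 2*2 + 1
= 5

5


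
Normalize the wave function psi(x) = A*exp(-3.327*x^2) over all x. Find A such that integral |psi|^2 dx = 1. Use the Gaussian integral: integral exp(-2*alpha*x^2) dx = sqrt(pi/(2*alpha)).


integral |psi|^2 dx = A^2 * sqrt(pi/(2*alpha)) = 1
A^2 = sqrt(2*alpha/pi)
= sqrt(2 * 3.327 / pi)
= 1.455347
A = sqrt(1.455347)
= 1.2064

1.2064


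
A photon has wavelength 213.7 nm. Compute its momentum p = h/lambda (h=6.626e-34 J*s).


p = h / lambda
= 6.626e-34 / (213.7e-9)
= 6.626e-34 / 2.1370e-07
= 3.1006e-27 kg*m/s

3.1006e-27


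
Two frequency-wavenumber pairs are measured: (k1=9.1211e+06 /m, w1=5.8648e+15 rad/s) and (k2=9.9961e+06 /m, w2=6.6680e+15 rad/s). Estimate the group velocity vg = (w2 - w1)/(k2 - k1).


vg = (w2 - w1) / (k2 - k1)
= (6.6680e+15 - 5.8648e+15) / (9.9961e+06 - 9.1211e+06)
= 8.0320e+14 / 8.7500e+05
= 9.1794e+08 m/s

9.1794e+08


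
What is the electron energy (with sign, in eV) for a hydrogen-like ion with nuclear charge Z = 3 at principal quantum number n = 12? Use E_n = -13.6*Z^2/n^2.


E_n = -13.6 * Z^2 / n^2
= -13.6 * 3^2 / 12^2
= -13.6 * 9 / 144
= -0.85 eV

-0.85


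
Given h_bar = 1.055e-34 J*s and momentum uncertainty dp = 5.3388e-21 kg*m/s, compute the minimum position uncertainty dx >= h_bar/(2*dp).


dx = h_bar / (2 * dp)
= 1.055e-34 / (2 * 5.3388e-21)
= 1.055e-34 / 1.0678e-20
= 9.8805e-15 m

9.8805e-15


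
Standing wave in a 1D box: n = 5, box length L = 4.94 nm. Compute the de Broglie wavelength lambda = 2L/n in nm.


lambda = 2L / n
= 2 * 4.94 / 5
= 9.88 / 5
= 1.976 nm

1.976


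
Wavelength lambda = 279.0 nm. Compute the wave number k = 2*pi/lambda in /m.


k = 2 * pi / lambda
= 6.2832 / (279.0e-9)
= 6.2832 / 2.7900e-07
= 2.2520e+07 /m

2.2520e+07


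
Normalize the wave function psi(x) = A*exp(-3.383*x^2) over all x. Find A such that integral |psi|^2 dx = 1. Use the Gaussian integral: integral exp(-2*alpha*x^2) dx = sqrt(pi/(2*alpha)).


integral |psi|^2 dx = A^2 * sqrt(pi/(2*alpha)) = 1
A^2 = sqrt(2*alpha/pi)
= sqrt(2 * 3.383 / pi)
= 1.467544
A = sqrt(1.467544)
= 1.2114

1.2114


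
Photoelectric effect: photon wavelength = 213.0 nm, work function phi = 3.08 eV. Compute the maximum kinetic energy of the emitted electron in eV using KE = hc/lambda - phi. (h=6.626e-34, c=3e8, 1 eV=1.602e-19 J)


E_photon = hc / lambda
= (6.626e-34)(3e8) / (213.0e-9)
= 9.3324e-19 J
= 5.8255 eV
KE = E_photon - phi
= 5.8255 - 3.08
= 2.7455 eV

2.7455


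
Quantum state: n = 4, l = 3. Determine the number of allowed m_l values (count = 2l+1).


m_l ranges from -l to +l in integer steps
So m_l goes from -3 to +3
Count = 2l + 1 = 2*3 + 1
= 7

7


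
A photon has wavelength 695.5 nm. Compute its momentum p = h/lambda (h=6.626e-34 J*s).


p = h / lambda
= 6.626e-34 / (695.5e-9)
= 6.626e-34 / 6.9550e-07
= 9.5270e-28 kg*m/s

9.5270e-28


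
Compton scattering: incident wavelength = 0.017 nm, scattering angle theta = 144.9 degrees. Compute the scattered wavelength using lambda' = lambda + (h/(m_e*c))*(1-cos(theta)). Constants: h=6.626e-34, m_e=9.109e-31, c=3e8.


Compton wavelength: h/(m_e*c) = 2.4247e-12 m
d_lambda = 2.4247e-12 * (1 - cos(144.9 deg))
= 2.4247e-12 * 1.81815
= 4.4085e-12 m = 0.004408 nm
lambda' = 0.017 + 0.004408
= 0.021408 nm

0.021408


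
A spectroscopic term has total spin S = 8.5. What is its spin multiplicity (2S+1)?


Spin multiplicity = 2S + 1
= 2 * 8.5 + 1
= 17.0 + 1
= 18

18


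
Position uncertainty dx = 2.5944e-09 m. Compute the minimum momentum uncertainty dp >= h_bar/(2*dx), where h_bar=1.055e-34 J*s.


dp = h_bar / (2 * dx)
= 1.055e-34 / (2 * 2.5944e-09)
= 1.055e-34 / 5.1888e-09
= 2.0332e-26 kg*m/s

2.0332e-26


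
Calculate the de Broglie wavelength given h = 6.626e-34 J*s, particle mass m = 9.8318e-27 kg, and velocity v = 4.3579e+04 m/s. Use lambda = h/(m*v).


lambda = h / (m * v)
= 6.626e-34 / (9.8318e-27 * 4.3579e+04)
= 6.626e-34 / 4.2846e-22
= 1.5465e-12 m

1.5465e-12


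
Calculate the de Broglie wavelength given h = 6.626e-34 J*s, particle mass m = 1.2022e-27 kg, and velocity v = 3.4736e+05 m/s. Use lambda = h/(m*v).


lambda = h / (m * v)
= 6.626e-34 / (1.2022e-27 * 3.4736e+05)
= 6.626e-34 / 4.1760e-22
= 1.5867e-12 m

1.5867e-12


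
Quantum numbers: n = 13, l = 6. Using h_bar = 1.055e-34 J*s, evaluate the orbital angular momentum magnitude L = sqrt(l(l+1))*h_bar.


L = sqrt(l*(l+1)) * h_bar
= sqrt(6 * 7) * 1.055e-34
= sqrt(42) * 1.055e-34
= 6.4807 * 1.055e-34
= 6.8372e-34 J*s

6.8372e-34


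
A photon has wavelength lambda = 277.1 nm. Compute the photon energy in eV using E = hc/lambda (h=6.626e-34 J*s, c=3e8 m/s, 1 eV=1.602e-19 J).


E = hc / lambda
= (6.626e-34)(3e8) / (277.1e-9)
= 1.9878e-25 / 2.7710e-07
= 7.1736e-19 J
Converting to eV: 7.1736e-19 / 1.602e-19
= 4.4779 eV

4.4779


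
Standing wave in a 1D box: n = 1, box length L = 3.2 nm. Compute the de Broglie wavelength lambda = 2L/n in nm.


lambda = 2L / n
= 2 * 3.2 / 1
= 6.4 / 1
= 6.4 nm

6.4


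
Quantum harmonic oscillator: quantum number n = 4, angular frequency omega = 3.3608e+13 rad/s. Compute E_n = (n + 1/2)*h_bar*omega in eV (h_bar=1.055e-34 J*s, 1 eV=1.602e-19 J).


E = (n + 1/2) * h_bar * omega
= (4 + 0.5) * 1.055e-34 * 3.3608e+13
= 4.5 * 3.5456e-21
= 1.5955e-20 J
= 0.0996 eV

0.0996


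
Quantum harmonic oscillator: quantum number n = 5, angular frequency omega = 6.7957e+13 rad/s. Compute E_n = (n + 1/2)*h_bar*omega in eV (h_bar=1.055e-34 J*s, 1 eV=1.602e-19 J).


E = (n + 1/2) * h_bar * omega
= (5 + 0.5) * 1.055e-34 * 6.7957e+13
= 5.5 * 7.1695e-21
= 3.9432e-20 J
= 0.2461 eV

0.2461


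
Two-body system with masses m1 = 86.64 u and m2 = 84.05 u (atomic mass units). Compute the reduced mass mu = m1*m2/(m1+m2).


mu = m1 * m2 / (m1 + m2)
= 86.64 * 84.05 / (86.64 + 84.05)
= 7282.092 / 170.69
= 42.6627 u

42.6627


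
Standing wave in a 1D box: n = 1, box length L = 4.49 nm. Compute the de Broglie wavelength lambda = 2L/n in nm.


lambda = 2L / n
= 2 * 4.49 / 1
= 8.98 / 1
= 8.98 nm

8.98


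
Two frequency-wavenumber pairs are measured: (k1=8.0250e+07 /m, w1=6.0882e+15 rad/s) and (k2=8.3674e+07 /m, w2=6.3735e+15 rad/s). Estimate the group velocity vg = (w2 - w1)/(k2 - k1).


vg = (w2 - w1) / (k2 - k1)
= (6.3735e+15 - 6.0882e+15) / (8.3674e+07 - 8.0250e+07)
= 2.8530e+14 / 3.4240e+06
= 8.3324e+07 m/s

8.3324e+07


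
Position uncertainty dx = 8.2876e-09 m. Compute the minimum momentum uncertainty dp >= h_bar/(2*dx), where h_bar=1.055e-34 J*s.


dp = h_bar / (2 * dx)
= 1.055e-34 / (2 * 8.2876e-09)
= 1.055e-34 / 1.6575e-08
= 6.3649e-27 kg*m/s

6.3649e-27


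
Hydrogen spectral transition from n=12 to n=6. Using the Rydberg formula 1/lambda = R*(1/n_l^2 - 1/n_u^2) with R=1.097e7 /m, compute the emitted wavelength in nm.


1/lambda = R * (1/n_l^2 - 1/n_u^2)
= 1.097e7 * (1/6^2 - 1/12^2)
= 1.097e7 * (0.027778 - 0.006944)
= 1.097e7 * 0.020833
= 2.2854e+05 /m
lambda = 1 / 2.2854e+05 = 4375.5697 nm

4375.5697


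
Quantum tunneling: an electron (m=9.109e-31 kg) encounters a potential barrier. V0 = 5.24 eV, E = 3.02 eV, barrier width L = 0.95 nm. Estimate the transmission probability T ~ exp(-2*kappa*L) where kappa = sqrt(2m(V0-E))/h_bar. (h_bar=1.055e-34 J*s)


V0 - E = 2.22 eV = 3.5564e-19 J
kappa = sqrt(2 * m * (V0-E)) / h_bar
= sqrt(2 * 9.109e-31 * 3.5564e-19) / 1.055e-34
= 7.6297e+09 /m
2*kappa*L = 2 * 7.6297e+09 * 0.95e-9
= 14.4964
T = exp(-14.4964) = 5.061823e-07

5.061823e-07


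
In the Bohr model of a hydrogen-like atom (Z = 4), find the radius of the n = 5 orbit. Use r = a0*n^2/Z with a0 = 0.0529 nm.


r = a0 * n^2 / Z
= 0.0529 * 5^2 / 4
= 0.0529 * 25 / 4
= 0.3306 nm

0.3306


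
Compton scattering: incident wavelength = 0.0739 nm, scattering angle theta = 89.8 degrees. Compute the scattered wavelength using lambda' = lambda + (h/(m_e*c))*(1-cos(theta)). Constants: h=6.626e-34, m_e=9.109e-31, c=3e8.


Compton wavelength: h/(m_e*c) = 2.4247e-12 m
d_lambda = 2.4247e-12 * (1 - cos(89.8 deg))
= 2.4247e-12 * 0.996509
= 2.4162e-12 m = 0.002416 nm
lambda' = 0.0739 + 0.002416
= 0.076316 nm

0.076316


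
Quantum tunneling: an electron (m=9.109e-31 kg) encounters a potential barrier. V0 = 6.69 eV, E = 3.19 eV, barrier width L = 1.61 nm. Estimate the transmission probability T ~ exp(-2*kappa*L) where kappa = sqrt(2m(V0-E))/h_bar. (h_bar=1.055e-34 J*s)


V0 - E = 3.5 eV = 5.6070e-19 J
kappa = sqrt(2 * m * (V0-E)) / h_bar
= sqrt(2 * 9.109e-31 * 5.6070e-19) / 1.055e-34
= 9.5799e+09 /m
2*kappa*L = 2 * 9.5799e+09 * 1.61e-9
= 30.8474
T = exp(-30.8474) = 4.009865e-14

4.009865e-14


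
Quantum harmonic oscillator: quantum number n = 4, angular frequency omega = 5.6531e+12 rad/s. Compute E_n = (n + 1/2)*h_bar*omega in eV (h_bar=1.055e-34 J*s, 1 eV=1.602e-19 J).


E = (n + 1/2) * h_bar * omega
= (4 + 0.5) * 1.055e-34 * 5.6531e+12
= 4.5 * 5.9640e-22
= 2.6838e-21 J
= 0.0168 eV

0.0168


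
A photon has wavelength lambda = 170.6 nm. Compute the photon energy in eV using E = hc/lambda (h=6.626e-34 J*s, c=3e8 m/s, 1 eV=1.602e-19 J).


E = hc / lambda
= (6.626e-34)(3e8) / (170.6e-9)
= 1.9878e-25 / 1.7060e-07
= 1.1652e-18 J
Converting to eV: 1.1652e-18 / 1.602e-19
= 7.2733 eV

7.2733
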